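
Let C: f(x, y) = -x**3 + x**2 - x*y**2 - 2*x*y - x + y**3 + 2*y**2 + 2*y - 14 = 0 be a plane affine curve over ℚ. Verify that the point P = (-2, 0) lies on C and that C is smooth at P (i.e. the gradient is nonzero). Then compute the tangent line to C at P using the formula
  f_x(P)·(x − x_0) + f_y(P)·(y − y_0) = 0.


Tangent line at P: -17*x + 6*y - 34 = 0.

Step 1: f(-2, 0) = 0, so P lies on C.
Step 2: partial derivatives
  f_x(x, y) = -3*x**2 + 2*x - y**2 - 2*y - 1, f_y(x, y) = -2*x*y - 2*x + 3*y**2 + 4*y + 2.
  f_x(P) = -17, f_y(P) = 6 (gradient nonzero, so P is smooth).
Step 3: tangent line at P: -17·(x − -2) + 6·(y − 0) = 0.
Expanding: -17*x + 6*y - 34 = 0.


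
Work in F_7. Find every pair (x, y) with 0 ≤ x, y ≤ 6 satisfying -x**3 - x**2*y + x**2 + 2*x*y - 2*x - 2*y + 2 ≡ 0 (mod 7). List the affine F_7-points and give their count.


Affine F_7-points: {(0, 1), (1, 0), (2, 4), (3, 4), (4, 3), (5, 6), (6, 4)}; count = 7.

For each of the 49 pairs (x, y) ∈ F_7², evaluate f(x, y) mod 7. Record the zeros.
  x = 0: [0↦2, 1↦0, 2↦5, 3↦3, 4↦1, 5↦6, 6↦4]  zeros at y ∈ {1}
  x = 1: [0↦0, 1↦6, 2↦5, 3↦4, 4↦3, 5↦2, 6↦1]  zeros at y ∈ {0}
  x = 2: [0↦1, 1↦6, 2↦4, 3↦2, 4↦0, 5↦5, 6↦3]  zeros at y ∈ {4}
  x = 3: [0↦6, 1↦1, 2↦3, 3↦5, 4↦0, 5↦2, 6↦4]  zeros at y ∈ {4}
  x = 4: [0↦2, 1↦6, 2↦3, 3↦0, 4↦4, 5↦1, 6↦5]  zeros at y ∈ {3}
  x = 5: [0↦4, 1↦1, 2↦5, 3↦2, 4↦6, 5↦3, 6↦0]  zeros at y ∈ {6}
  x = 6: [0↦6, 1↦1, 2↦3, 3↦5, 4↦0, 5↦2, 6↦4]  zeros at y ∈ {4}
Collecting zeros: affine points = {(0, 1), (1, 0), (2, 4), (3, 4), (4, 3), (5, 6), (6, 4)}.
Total count |C(F_7)_aff| = 7.


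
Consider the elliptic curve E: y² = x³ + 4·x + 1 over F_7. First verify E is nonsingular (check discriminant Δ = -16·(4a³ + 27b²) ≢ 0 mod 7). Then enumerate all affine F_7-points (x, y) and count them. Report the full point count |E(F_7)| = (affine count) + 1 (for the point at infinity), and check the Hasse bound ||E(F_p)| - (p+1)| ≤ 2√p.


Affine points = {(0, 1), (0, 6), (4, 2), (4, 5)}; affine count = 4; |E(F_7)| = 5.

Discriminant check: Δ ∝ 4a³ + 27b² = 4·4³ + 27·1² = 4·64 + 27·1 ≡ 3 (mod 7). Nonzero ⇒ E is nonsingular.
For each x ∈ F_7, compute rhs = x³ + 4·x + 1 mod 7, then count y ∈ F_7 with y² ≡ rhs.
  x = 0: rhs = 1, matching y values: 1, 6 (2 points).
  x = 1: rhs = 6, matching y values: none (0 points).
  x = 2: rhs = 3, matching y values: none (0 points).
  x = 3: rhs = 5, matching y values: none (0 points).
  x = 4: rhs = 4, matching y values: 2, 5 (2 points).
  x = 5: rhs = 6, matching y values: none (0 points).
  x = 6: rhs = 3, matching y values: none (0 points).
Total affine count: 4.
Full point count |E(F_7)| = 4 + 1 = 5.
Hasse bound: |5 − (7+1)| = |-3| = 3 ≤ 2√7 ≈ 5.2915 ✓.


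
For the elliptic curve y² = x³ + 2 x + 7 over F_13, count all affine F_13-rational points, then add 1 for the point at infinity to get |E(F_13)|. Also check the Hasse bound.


Affine points = {(1, 6), (1, 7), (3, 1), (3, 12), (4, 1), (4, 12), (5, 5), (5, 8), (6, 1), (6, 12), (7, 0), (9, 0), (10, 0), (12, 2), (12, 11)}; affine count = 15; |E(F_13)| = 16.

Discriminant check: Δ ∝ 4a³ + 27b² = 4·2³ + 27·7² = 4·8 + 27·49 ≡ 3 (mod 13). Nonzero ⇒ E is nonsingular.
For each x ∈ F_13, compute rhs = x³ + 2·x + 7 mod 13, then count y ∈ F_13 with y² ≡ rhs.
  x = 0: rhs = 7, matching y values: none (0 points).
  x = 1: rhs = 10, matching y values: 6, 7 (2 points).
  x = 2: rhs = 6, matching y values: none (0 points).
  x = 3: rhs = 1, matching y values: 1, 12 (2 points).
  x = 4: rhs = 1, matching y values: 1, 12 (2 points).
  x = 5: rhs = 12, matching y values: 5, 8 (2 points).
  x = 6: rhs = 1, matching y values: 1, 12 (2 points).
  x = 7: rhs = 0, matching y values: 0 (1 points).
  x = 8: rhs = 2, matching y values: none (0 points).
  x = 9: rhs = 0, matching y values: 0 (1 points).
  x = 10: rhs = 0, matching y values: 0 (1 points).
  x = 11: rhs = 8, matching y values: none (0 points).
  x = 12: rhs = 4, matching y values: 2, 11 (2 points).
Total affine count: 15.
Full point count |E(F_13)| = 15 + 1 = 16.
Hasse bound: |16 − (13+1)| = |2| = 2 ≤ 2√13 ≈ 7.2111 ✓.


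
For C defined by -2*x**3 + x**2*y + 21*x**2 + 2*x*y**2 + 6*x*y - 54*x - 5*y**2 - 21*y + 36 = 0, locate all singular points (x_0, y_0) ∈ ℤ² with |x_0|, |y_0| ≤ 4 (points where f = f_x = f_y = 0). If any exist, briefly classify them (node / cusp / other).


Singular points: {(3, -3)}; classification: cusp.

Compute partial derivatives:
  f_x = -6*x**2 + 2*x*y + 42*x + 2*y**2 + 6*y - 54.
  f_y = x**2 + 4*x*y + 6*x - 10*y - 21.
Scan x_0 ∈ {−4, ..., 4}. For each x_0, f_y(x_0, y) is a polynomial in y; find its integer roots y ∈ {−4, ..., 4}, then test f_x and f at those candidates.
  x = -4: f_y(-4, y) = -26*y - 29; no integer root y with |y| ≤ 4.
  x = -3: f_y(-3, y) = -22*y - 30; no integer root y with |y| ≤ 4.
  x = -2: f_y(-2, y) = -18*y - 29; no integer root y with |y| ≤ 4.
  x = -1: f_y(-1, y) = -14*y - 26; no integer root y with |y| ≤ 4.
  x = 0: f_y(0, y) = -10*y - 21; no integer root y with |y| ≤ 4.
  x = 1: f_y(1, y) = -6*y - 14; no integer root y with |y| ≤ 4.
  x = 2: f_y(2, y) = -2*y - 5; no integer root y with |y| ≤ 4.
  x = 3: f_y(3, y) = 2*y + 6; vanishes at y ∈ {-3}. (3, -3): f_x = 0, f = 0 — SINGULAR.
  x = 4: f_y(4, y) = 6*y + 19; no integer root y with |y| ≤ 4.
Only singular point on the grid: (3, -3).
Classify: substitute x = 3 + u, y = -3 + v and expand: f = -2*u**3 + u**2*v + 2*u*v**2 + v**2.
No constant or linear terms (consistent with a singular point). Quadratic part: v**2. Cubic part: -2*u**3 + u**2*v + 2*u*v**2.
The quadratic part v**2 is a perfect square, so there is a single (double) tangent line v = 0, i.e. y = -3. Restricting the cubic part to that line (v = 0) leaves -2*u**3 ≠ 0, so f is not divisible by v and the branch is v² ≈ 2*u**3 to lowest order — this is a cusp.
Classification: cusp.


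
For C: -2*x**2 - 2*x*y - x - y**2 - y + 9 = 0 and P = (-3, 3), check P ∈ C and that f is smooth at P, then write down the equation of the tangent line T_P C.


Tangent line at P: 5*x - y + 18 = 0.

Step 1: f(-3, 3) = 0, so P lies on C.
Step 2: partial derivatives
  f_x(x, y) = -4*x - 2*y - 1, f_y(x, y) = -2*x - 2*y - 1.
  f_x(P) = 5, f_y(P) = -1 (gradient nonzero, so P is smooth).
Step 3: tangent line at P: 5·(x − -3) + -1·(y − 3) = 0.
Expanding: 5*x - y + 18 = 0.


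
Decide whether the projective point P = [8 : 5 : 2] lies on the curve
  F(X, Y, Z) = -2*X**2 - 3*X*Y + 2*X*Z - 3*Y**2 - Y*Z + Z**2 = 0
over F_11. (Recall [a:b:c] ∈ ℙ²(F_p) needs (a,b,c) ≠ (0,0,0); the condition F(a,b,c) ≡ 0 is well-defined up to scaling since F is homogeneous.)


F(8,5,2) ≡ 0 (mod 11); P is on the curve.

Evaluate F(8, 5, 2) term-by-term (mod 11).
  -2*X**2 ↦ -2·64·1·1 = -128
  -3*X*Y ↦ -3·8·5·1 = -120
  2*X*Z ↦ 2·8·1·2 = 32
  -3*Y**2 ↦ -3·1·25·1 = -75
  -Y*Z ↦ -1·1·5·2 = -10
  Z**2 ↦ 1·1·1·4 = 4
Sum: F(8, 5, 2) = (-128) + (-120) + (32) + (-75) + (-10) + (4) = -297.
Reducing mod 11: -297 ≡ 0 (mod 11).
Since F(a, b, c) ≡ 0 (mod 11), P lies on the curve.


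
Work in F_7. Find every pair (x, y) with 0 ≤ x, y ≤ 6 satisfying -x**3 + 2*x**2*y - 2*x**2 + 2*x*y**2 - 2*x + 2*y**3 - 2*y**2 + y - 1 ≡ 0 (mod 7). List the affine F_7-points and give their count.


Affine F_7-points: {(0, 1), (1, 5), (2, 0), (2, 2), (2, 4), (4, 0), (5, 6), (6, 0)}; count = 8.

For each of the 49 pairs (x, y) ∈ F_7², evaluate f(x, y) mod 7. Record the zeros.
  x = 0: [0↦6, 1↦0, 2↦2, 3↦3, 4↦1, 5↦1, 6↦1]  zeros at y ∈ {1}
  x = 1: [0↦1, 1↦6, 2↦2, 3↦1, 4↦1, 5↦0, 6↦3]  zeros at y ∈ {5}
  x = 2: [0↦0, 1↦6, 2↦0, 3↦1, 4↦0, 5↦2, 6↦5]  zeros at y ∈ {0, 2, 4}
  x = 3: [0↦4, 1↦1, 2↦4, 3↦4, 4↦6, 5↦1, 6↦1]  zeros at y ∈ ∅
  x = 4: [0↦0, 1↦6, 2↦1, 3↦4, 4↦6, 5↦5, 6↦6]  zeros at y ∈ {0}
  x = 5: [0↦3, 1↦1, 2↦6, 3↦2, 4↦1, 5↦1, 6↦0]  zeros at y ∈ {6}
  x = 6: [0↦0, 1↦1, 2↦6, 3↦6, 4↦6, 5↦4, 6↦5]  zeros at y ∈ {0}
Collecting zeros: affine points = {(0, 1), (1, 5), (2, 0), (2, 2), (2, 4), (4, 0), (5, 6), (6, 0)}.
Total count |C(F_7)_aff| = 8.


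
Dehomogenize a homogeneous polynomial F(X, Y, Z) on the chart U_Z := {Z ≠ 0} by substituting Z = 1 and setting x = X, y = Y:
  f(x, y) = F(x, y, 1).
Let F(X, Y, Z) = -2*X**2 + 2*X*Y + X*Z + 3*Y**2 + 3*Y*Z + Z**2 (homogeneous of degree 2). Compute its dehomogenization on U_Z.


f(x, y) = -2*x**2 + 2*x*y + x + 3*y**2 + 3*y + 1

On U_Z we set Z = 1. Each monomial c·X^i·Y^j·Z^k in F becomes c·x^i·y^j·1^k = c·x^i·y^j.
Substituting Z = 1: F(X, Y, 1) = -2*x**2 + 2*x*y + x + 3*y**2 + 3*y + 1.
Note: deg(f) ≤ deg(F) = 2; strict inequality happens when F is divisible by Z (lost terms).


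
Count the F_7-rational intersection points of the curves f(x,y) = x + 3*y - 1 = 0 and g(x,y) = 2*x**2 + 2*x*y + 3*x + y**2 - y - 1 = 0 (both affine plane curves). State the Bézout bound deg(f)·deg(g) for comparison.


Common zeros: ∅; count = 0; Bézout bound = 2.

deg(f) = 1, deg(g) = 2, so Bézout bound = 2.
Scan x ∈ F_7. For each x, list the y ∈ F_7 with f(x, y) ≡ 0 and those with g(x, y) ≡ 0 (mod 7); the common zeros in that column are the intersection.
  x = 0: f ≡ 0 at y ∈ {5}; g ≡ 0 at y ∈ ∅; common: ∅.
  x = 1: f ≡ 0 at y ∈ {0}; g ≡ 0 at y ∈ ∅; common: ∅.
  x = 2: f ≡ 0 at y ∈ {2}; g ≡ 0 at y ∈ ∅; common: ∅.
  x = 3: f ≡ 0 at y ∈ {4}; g ≡ 0 at y ∈ ∅; common: ∅.
  x = 4: f ≡ 0 at y ∈ {6}; g ≡ 0 at y ∈ ∅; common: ∅.
  x = 5: f ≡ 0 at y ∈ {1}; g ≡ 0 at y ∈ {6}; common: ∅.
  x = 6: f ≡ 0 at y ∈ {3}; g ≡ 0 at y ∈ ∅; common: ∅.
Collecting: common zeros = ∅, so the count is 0.
Comparison with the Bézout bound: 0 ≤ 2 = deg(f)·deg(g), as expected for curves with no common component (the affine F_7-count falls short of the bound because intersections may lie at infinity, over extension fields, or carry multiplicity).


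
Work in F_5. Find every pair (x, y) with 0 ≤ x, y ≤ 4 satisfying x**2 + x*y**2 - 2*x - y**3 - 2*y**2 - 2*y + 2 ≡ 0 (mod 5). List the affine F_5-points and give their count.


Affine F_5-points: {(1, 2), (2, 2), (2, 4), (3, 0), (4, 0), (4, 3), (4, 4)}; count = 7.

For each of the 25 pairs (x, y) ∈ F_5², evaluate f(x, y) mod 5. Record the zeros.
  x = 0: [0↦2, 1↦2, 2↦2, 3↦1, 4↦3]  zeros at y ∈ ∅
  x = 1: [0↦1, 1↦2, 2↦0, 3↦4, 4↦3]  zeros at y ∈ {2}
  x = 2: [0↦2, 1↦4, 2↦0, 3↦4, 4↦0]  zeros at y ∈ {2, 4}
  x = 3: [0↦0, 1↦3, 2↦2, 3↦1, 4↦4]  zeros at y ∈ {0}
  x = 4: [0↦0, 1↦4, 2↦1, 3↦0, 4↦0]  zeros at y ∈ {0, 3, 4}
Collecting zeros: affine points = {(1, 2), (2, 2), (2, 4), (3, 0), (4, 0), (4, 3), (4, 4)}.
Total count |C(F_5)_aff| = 7.


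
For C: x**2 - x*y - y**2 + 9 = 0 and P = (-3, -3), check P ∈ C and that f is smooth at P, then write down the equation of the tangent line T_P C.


Tangent line at P: -3*x + 9*y + 18 = 0.

Step 1: f(-3, -3) = 0, so P lies on C.
Step 2: partial derivatives
  f_x(x, y) = 2*x - y, f_y(x, y) = -x - 2*y.
  f_x(P) = -3, f_y(P) = 9 (gradient nonzero, so P is smooth).
Step 3: tangent line at P: -3·(x − -3) + 9·(y − -3) = 0.
Expanding: -3*x + 9*y + 18 = 0.


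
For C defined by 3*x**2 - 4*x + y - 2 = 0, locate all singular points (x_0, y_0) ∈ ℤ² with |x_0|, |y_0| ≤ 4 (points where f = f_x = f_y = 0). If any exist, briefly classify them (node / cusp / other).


No singular points in the scanned grid; C is smooth there.

Compute partial derivatives:
  f_x = 6*x - 4.
  f_y = 1.
f_y = 1 is a nonzero constant, so f_y never vanishes: no point (x, y) can satisfy f = f_x = f_y = 0. In particular no (x, y) ∈ {−4, ..., 4}² is singular; the curve is smooth.


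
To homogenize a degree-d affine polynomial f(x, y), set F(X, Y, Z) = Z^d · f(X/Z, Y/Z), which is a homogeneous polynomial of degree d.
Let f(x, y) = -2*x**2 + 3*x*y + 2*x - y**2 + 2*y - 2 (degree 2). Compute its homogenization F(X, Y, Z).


F(X, Y, Z) = -2*X**2 + 3*X*Y + 2*X*Z - Y**2 + 2*Y*Z - 2*Z**2

deg(f) = 2.
Substitute x = X/Z, y = Y/Z into f, then multiply by Z^2.
  monomial -2·x^2·y^0 ↦ -2·X^2·Y^0·Z^0.
  monomial 3·x^1·y^1 ↦ 3·X^1·Y^1·Z^0.
  monomial 2·x^1·y^0 ↦ 2·X^1·Y^0·Z^1.
  monomial -1·x^0·y^2 ↦ -1·X^0·Y^2·Z^0.
  monomial 2·x^0·y^1 ↦ 2·X^0·Y^1·Z^1.
  monomial -2·x^0·y^0 ↦ -2·X^0·Y^0·Z^2.
Collecting: F(X, Y, Z) = -2*X**2 + 3*X*Y + 2*X*Z - Y**2 + 2*Y*Z - 2*Z**2.


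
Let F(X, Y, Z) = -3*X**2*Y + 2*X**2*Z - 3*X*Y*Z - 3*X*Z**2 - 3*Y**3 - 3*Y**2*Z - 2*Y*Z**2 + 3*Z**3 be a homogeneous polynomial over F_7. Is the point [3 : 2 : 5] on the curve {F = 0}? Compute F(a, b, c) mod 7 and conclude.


F(3,2,5) ≡ 3 (mod 7); P is NOT on the curve.

Evaluate F(3, 2, 5) term-by-term (mod 7).
  -3*X**2*Y ↦ -3·9·2·1 = -54
  2*X**2*Z ↦ 2·9·1·5 = 90
  -3*X*Y*Z ↦ -3·3·2·5 = -90
  -3*X*Z**2 ↦ -3·3·1·25 = -225
  -3*Y**3 ↦ -3·1·8·1 = -24
  -3*Y**2*Z ↦ -3·1·4·5 = -60
  -2*Y*Z**2 ↦ -2·1·2·25 = -100
  3*Z**3 ↦ 3·1·1·125 = 375
Sum: F(3, 2, 5) = (-54) + (90) + (-90) + (-225) + (-24) + (-60) + (-100) + (375) = -88.
Reducing mod 7: -88 ≡ 3 (mod 7).
Since F(a, b, c) ≡ 3 ≠ 0 (mod 7), P does NOT lie on the curve.


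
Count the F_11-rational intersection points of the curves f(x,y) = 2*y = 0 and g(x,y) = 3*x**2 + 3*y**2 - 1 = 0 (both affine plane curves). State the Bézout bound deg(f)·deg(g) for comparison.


Common zeros: {(2, 0), (9, 0)}; count = 2; Bézout bound = 2.

deg(f) = 1, deg(g) = 2, so Bézout bound = 2.
Scan x ∈ F_11. For each x, list the y ∈ F_11 with f(x, y) ≡ 0 and those with g(x, y) ≡ 0 (mod 11); the common zeros in that column are the intersection.
  x = 0: f ≡ 0 at y ∈ {0}; g ≡ 0 at y ∈ {2, 9}; common: ∅.
  x = 1: f ≡ 0 at y ∈ {0}; g ≡ 0 at y ∈ {5, 6}; common: ∅.
  x = 2: f ≡ 0 at y ∈ {0}; g ≡ 0 at y ∈ {0}; common: {0}.
  x = 3: f ≡ 0 at y ∈ {0}; g ≡ 0 at y ∈ ∅; common: ∅.
  x = 4: f ≡ 0 at y ∈ {0}; g ≡ 0 at y ∈ ∅; common: ∅.
  x = 5: f ≡ 0 at y ∈ {0}; g ≡ 0 at y ∈ {1, 10}; common: ∅.
  x = 6: f ≡ 0 at y ∈ {0}; g ≡ 0 at y ∈ {1, 10}; common: ∅.
  x = 7: f ≡ 0 at y ∈ {0}; g ≡ 0 at y ∈ ∅; common: ∅.
  x = 8: f ≡ 0 at y ∈ {0}; g ≡ 0 at y ∈ ∅; common: ∅.
  x = 9: f ≡ 0 at y ∈ {0}; g ≡ 0 at y ∈ {0}; common: {0}.
  x = 10: f ≡ 0 at y ∈ {0}; g ≡ 0 at y ∈ {5, 6}; common: ∅.
Collecting: common zeros = {(2, 0), (9, 0)}, so the count is 2.
Comparison with the Bézout bound: 2 ≤ 2 = deg(f)·deg(g), as expected for curves with no common component (the bound is attained).


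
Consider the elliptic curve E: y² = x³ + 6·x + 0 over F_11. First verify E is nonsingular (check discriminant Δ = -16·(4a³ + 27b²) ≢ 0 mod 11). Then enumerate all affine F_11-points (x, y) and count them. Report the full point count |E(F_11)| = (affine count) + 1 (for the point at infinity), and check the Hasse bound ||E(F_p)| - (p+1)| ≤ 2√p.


Affine points = {(0, 0), (2, 3), (2, 8), (3, 1), (3, 10), (4, 0), (5, 1), (5, 10), (7, 0), (10, 2), (10, 9)}; affine count = 11; |E(F_11)| = 12.

Discriminant check: Δ ∝ 4a³ + 27b² = 4·6³ + 27·0² = 4·216 + 27·0 ≡ 6 (mod 11). Nonzero ⇒ E is nonsingular.
For each x ∈ F_11, compute rhs = x³ + 6·x + 0 mod 11, then count y ∈ F_11 with y² ≡ rhs.
  x = 0: rhs = 0, matching y values: 0 (1 points).
  x = 1: rhs = 7, matching y values: none (0 points).
  x = 2: rhs = 9, matching y values: 3, 8 (2 points).
  x = 3: rhs = 1, matching y values: 1, 10 (2 points).
  x = 4: rhs = 0, matching y values: 0 (1 points).
  x = 5: rhs = 1, matching y values: 1, 10 (2 points).
  x = 6: rhs = 10, matching y values: none (0 points).
  x = 7: rhs = 0, matching y values: 0 (1 points).
  x = 8: rhs = 10, matching y values: none (0 points).
  x = 9: rhs = 2, matching y values: none (0 points).
  x = 10: rhs = 4, matching y values: 2, 9 (2 points).
Total affine count: 11.
Full point count |E(F_11)| = 11 + 1 = 12.
Hasse bound: |12 − (11+1)| = |0| = 0 ≤ 2√11 ≈ 6.6332 ✓.


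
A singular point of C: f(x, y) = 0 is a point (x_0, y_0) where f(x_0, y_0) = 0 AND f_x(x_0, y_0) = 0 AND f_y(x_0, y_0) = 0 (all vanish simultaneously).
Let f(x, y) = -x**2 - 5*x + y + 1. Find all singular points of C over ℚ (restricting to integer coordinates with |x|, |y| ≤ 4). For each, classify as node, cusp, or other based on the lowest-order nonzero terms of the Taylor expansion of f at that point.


No singular points in the scanned grid; C is smooth there.

Compute partial derivatives:
  f_x = -2*x - 5.
  f_y = 1.
f_y = 1 is a nonzero constant, so f_y never vanishes: no point (x, y) can satisfy f = f_x = f_y = 0. In particular no (x, y) ∈ {−4, ..., 4}² is singular; the curve is smooth.


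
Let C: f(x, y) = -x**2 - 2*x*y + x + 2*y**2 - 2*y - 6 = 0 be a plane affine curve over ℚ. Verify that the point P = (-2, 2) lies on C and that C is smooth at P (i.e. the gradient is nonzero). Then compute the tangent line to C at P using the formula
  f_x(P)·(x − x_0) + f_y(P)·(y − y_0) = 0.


Tangent line at P: x + 10*y - 18 = 0.

Step 1: f(-2, 2) = 0, so P lies on C.
Step 2: partial derivatives
  f_x(x, y) = -2*x - 2*y + 1, f_y(x, y) = -2*x + 4*y - 2.
  f_x(P) = 1, f_y(P) = 10 (gradient nonzero, so P is smooth).
Step 3: tangent line at P: 1·(x − -2) + 10·(y − 2) = 0.
Expanding: x + 10*y - 18 = 0.


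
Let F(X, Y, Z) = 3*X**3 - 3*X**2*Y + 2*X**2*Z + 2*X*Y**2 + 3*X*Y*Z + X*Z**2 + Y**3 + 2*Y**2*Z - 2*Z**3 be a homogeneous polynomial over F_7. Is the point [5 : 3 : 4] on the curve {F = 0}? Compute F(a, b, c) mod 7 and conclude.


F(5,3,4) ≡ 6 (mod 7); P is NOT on the curve.

Evaluate F(5, 3, 4) term-by-term (mod 7).
  3*X**3 ↦ 3·125·1·1 = 375
  -3*X**2*Y ↦ -3·25·3·1 = -225
  2*X**2*Z ↦ 2·25·1·4 = 200
  2*X*Y**2 ↦ 2·5·9·1 = 90
  3*X*Y*Z ↦ 3·5·3·4 = 180
  X*Z**2 ↦ 1·5·1·16 = 80
  Y**3 ↦ 1·1·27·1 = 27
  2*Y**2*Z ↦ 2·1·9·4 = 72
  -2*Z**3 ↦ -2·1·1·64 = -128
Sum: F(5, 3, 4) = (375) + (-225) + (200) + (90) + (180) + (80) + (27) + (72) + (-128) = 671.
Reducing mod 7: 671 ≡ 6 (mod 7).
Since F(a, b, c) ≡ 6 ≠ 0 (mod 7), P does NOT lie on the curve.


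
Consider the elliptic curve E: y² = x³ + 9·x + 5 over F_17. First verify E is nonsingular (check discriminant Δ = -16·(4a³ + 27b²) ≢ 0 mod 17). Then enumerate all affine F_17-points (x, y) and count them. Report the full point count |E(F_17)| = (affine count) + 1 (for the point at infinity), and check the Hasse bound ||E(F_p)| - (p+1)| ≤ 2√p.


Affine points = {(1, 7), (1, 10), (3, 5), (3, 12), (9, 4), (9, 13), (14, 6), (14, 11), (15, 8), (15, 9)}; affine count = 10; |E(F_17)| = 11.

Discriminant check: Δ ∝ 4a³ + 27b² = 4·9³ + 27·5² = 4·729 + 27·25 ≡ 4 (mod 17). Nonzero ⇒ E is nonsingular.
For each x ∈ F_17, compute rhs = x³ + 9·x + 5 mod 17, then count y ∈ F_17 with y² ≡ rhs.
  x = 0: rhs = 5, matching y values: none (0 points).
  x = 1: rhs = 15, matching y values: 7, 10 (2 points).
  x = 2: rhs = 14, matching y values: none (0 points).
  x = 3: rhs = 8, matching y values: 5, 12 (2 points).
  x = 4: rhs = 3, matching y values: none (0 points).
  x = 5: rhs = 5, matching y values: none (0 points).
  x = 6: rhs = 3, matching y values: none (0 points).
  x = 7: rhs = 3, matching y values: none (0 points).
  x = 8: rhs = 11, matching y values: none (0 points).
  x = 9: rhs = 16, matching y values: 4, 13 (2 points).
  x = 10: rhs = 7, matching y values: none (0 points).
  x = 11: rhs = 7, matching y values: none (0 points).
  x = 12: rhs = 5, matching y values: none (0 points).
  x = 13: rhs = 7, matching y values: none (0 points).
  x = 14: rhs = 2, matching y values: 6, 11 (2 points).
  x = 15: rhs = 13, matching y values: 8, 9 (2 points).
  x = 16: rhs = 12, matching y values: none (0 points).
Total affine count: 10.
Full point count |E(F_17)| = 10 + 1 = 11.
Hasse bound: |11 − (17+1)| = |-7| = 7 ≤ 2√17 ≈ 8.2462 ✓.


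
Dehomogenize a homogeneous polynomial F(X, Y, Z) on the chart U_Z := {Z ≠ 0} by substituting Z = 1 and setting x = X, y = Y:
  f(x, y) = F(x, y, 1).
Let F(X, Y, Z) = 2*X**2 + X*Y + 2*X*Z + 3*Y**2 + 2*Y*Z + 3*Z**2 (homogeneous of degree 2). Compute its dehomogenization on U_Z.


f(x, y) = 2*x**2 + x*y + 2*x + 3*y**2 + 2*y + 3

On U_Z we set Z = 1. Each monomial c·X^i·Y^j·Z^k in F becomes c·x^i·y^j·1^k = c·x^i·y^j.
Substituting Z = 1: F(X, Y, 1) = 2*x**2 + x*y + 2*x + 3*y**2 + 2*y + 3.
Note: deg(f) ≤ deg(F) = 2; strict inequality happens when F is divisible by Z (lost terms).


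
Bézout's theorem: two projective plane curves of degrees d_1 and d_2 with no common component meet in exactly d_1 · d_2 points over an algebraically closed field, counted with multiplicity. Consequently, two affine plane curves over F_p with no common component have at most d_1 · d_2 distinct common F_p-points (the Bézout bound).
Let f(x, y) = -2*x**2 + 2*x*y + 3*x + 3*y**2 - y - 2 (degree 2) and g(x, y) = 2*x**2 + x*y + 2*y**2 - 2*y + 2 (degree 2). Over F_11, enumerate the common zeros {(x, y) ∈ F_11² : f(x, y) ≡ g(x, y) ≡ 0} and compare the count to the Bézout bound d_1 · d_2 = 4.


Common zeros: ∅; count = 0; Bézout bound = 4.

deg(f) = 2, deg(g) = 2, so Bézout bound = 4.
Scan x ∈ F_11. For each x, list the y ∈ F_11 with f(x, y) ≡ 0 and those with g(x, y) ≡ 0 (mod 11); the common zeros in that column are the intersection.
  x = 0: f ≡ 0 at y ∈ {1, 3}; g ≡ 0 at y ∈ ∅; common: ∅.
  x = 1: f ≡ 0 at y ∈ ∅; g ≡ 0 at y ∈ ∅; common: ∅.
  x = 2: f ≡ 0 at y ∈ ∅; g ≡ 0 at y ∈ ∅; common: ∅.
  x = 3: f ≡ 0 at y ∈ {0, 2}; g ≡ 0 at y ∈ ∅; common: ∅.
  x = 4: f ≡ 0 at y ∈ {0, 5}; g ≡ 0 at y ∈ ∅; common: ∅.
  x = 5: f ≡ 0 at y ∈ ∅; g ≡ 0 at y ∈ {2}; common: ∅.
  x = 6: f ≡ 0 at y ∈ {2, 9}; g ≡ 0 at y ∈ ∅; common: ∅.
  x = 7: f ≡ 0 at y ∈ ∅; g ≡ 0 at y ∈ ∅; common: ∅.
  x = 8: f ≡ 0 at y ∈ {1, 5}; g ≡ 0 at y ∈ ∅; common: ∅.
  x = 9: f ≡ 0 at y ∈ ∅; g ≡ 0 at y ∈ ∅; common: ∅.
  x = 10: f ≡ 0 at y ∈ {3, 9}; g ≡ 0 at y ∈ ∅; common: ∅.
Collecting: common zeros = ∅, so the count is 0.
Comparison with the Bézout bound: 0 ≤ 4 = deg(f)·deg(g), as expected for curves with no common component (the affine F_11-count falls short of the bound because intersections may lie at infinity, over extension fields, or carry multiplicity).


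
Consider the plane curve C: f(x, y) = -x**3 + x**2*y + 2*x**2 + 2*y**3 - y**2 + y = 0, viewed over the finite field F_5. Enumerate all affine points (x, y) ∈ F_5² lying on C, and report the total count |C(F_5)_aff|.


Affine F_5-points: {(0, 0), (2, 0), (2, 3)}; count = 3.

For each of the 25 pairs (x, y) ∈ F_5², evaluate f(x, y) mod 5. Record the zeros.
  x = 0: [0↦0, 1↦2, 2↦4, 3↦3, 4↦1]  zeros at y ∈ {0}
  x = 1: [0↦1, 1↦4, 2↦2, 3↦2, 4↦1]  zeros at y ∈ ∅
  x = 2: [0↦0, 1↦1, 2↦2, 3↦0, 4↦2]  zeros at y ∈ {0, 3}
  x = 3: [0↦1, 1↦2, 2↦3, 3↦1, 4↦3]  zeros at y ∈ ∅
  x = 4: [0↦3, 1↦1, 2↦4, 3↦4, 4↦3]  zeros at y ∈ ∅
Collecting zeros: affine points = {(0, 0), (2, 0), (2, 3)}.
Total count |C(F_5)_aff| = 3.


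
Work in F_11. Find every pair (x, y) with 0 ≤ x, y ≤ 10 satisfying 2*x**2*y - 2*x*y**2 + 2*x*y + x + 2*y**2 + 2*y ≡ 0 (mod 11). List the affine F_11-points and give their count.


Affine F_11-points: {(0, 0), (0, 10), (1, 9), (2, 2), (2, 5), (3, 5), (3, 7), (4, 8), (4, 10), (5, 8), (7, 2), (10, 7), (10, 9)}; count = 13.

For each of the 121 pairs (x, y) ∈ F_11², evaluate f(x, y) mod 11. Record the zeros.
  x = 0: [0↦0, 1↦4, 2↦1, 3↦2, 4↦7, 5↦5, 6↦7, 7↦2, 8↦1, 9↦4, 10↦0]  zeros at y ∈ {0, 10}
  x = 1: [0↦1, 1↦7, 2↦2, 3↦8, 4↦3, 5↦9, 6↦4, 7↦10, 8↦5, 9↦0, 10↦6]  zeros at y ∈ {9}
  x = 2: [0↦2, 1↦3, 2↦0, 3↦4, 4↦4, 5↦0, 6↦3, 7↦2, 8↦8, 9↦10, 10↦8]  zeros at y ∈ {2, 5}
  x = 3: [0↦3, 1↦3, 2↦6, 3↦1, 4↦10, 5↦0, 6↦4, 7↦0, 8↦10, 9↦1, 10↦6]  zeros at y ∈ {5, 7}
  x = 4: [0↦4, 1↦7, 2↦9, 3↦10, 4↦10, 5↦9, 6↦7, 7↦4, 8↦0, 9↦6, 10↦0]  zeros at y ∈ {8, 10}
  x = 5: [0↦5, 1↦4, 2↦9, 3↦9, 4↦4, 5↦5, 6↦1, 7↦3, 8↦0, 9↦3, 10↦1]  zeros at y ∈ {8}
  x = 6: [0↦6, 1↦5, 2↦6, 3↦9, 4↦3, 5↦10, 6↦8, 7↦8, 8↦10, 9↦3, 10↦9]  zeros at y ∈ ∅
  x = 7: [0↦7, 1↦10, 2↦0, 3↦10, 4↦7, 5↦2, 6↦6, 7↦8, 8↦8, 9↦6, 10↦2]  zeros at y ∈ {2}
  x = 8: [0↦8, 1↦8, 2↦2, 3↦1, 4↦5, 5↦3, 6↦6, 7↦3, 8↦5, 9↦1, 10↦2]  zeros at y ∈ ∅
  x = 9: [0↦9, 1↦10, 2↦1, 3↦4, 4↦8, 5↦2, 6↦8, 7↦4, 8↦1, 9↦10, 10↦9]  zeros at y ∈ ∅
  x = 10: [0↦10, 1↦5, 2↦8, 3↦8, 4↦5, 5↦10, 6↦1, 7↦0, 8↦7, 9↦0, 10↦1]  zeros at y ∈ {7, 9}
Collecting zeros: affine points = {(0, 0), (0, 10), (1, 9), (2, 2), (2, 5), (3, 5), (3, 7), (4, 8), (4, 10), (5, 8), (7, 2), (10, 7), (10, 9)}.
Total count |C(F_11)_aff| = 13.


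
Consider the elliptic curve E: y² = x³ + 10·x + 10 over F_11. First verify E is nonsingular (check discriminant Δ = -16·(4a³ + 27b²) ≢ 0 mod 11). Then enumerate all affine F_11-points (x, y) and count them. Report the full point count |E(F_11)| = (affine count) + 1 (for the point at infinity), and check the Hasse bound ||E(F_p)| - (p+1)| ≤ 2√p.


Affine points = {(2, 4), (2, 7), (3, 1), (3, 10), (4, 2), (4, 9), (5, 3), (5, 8), (6, 0), (7, 4), (7, 7), (9, 2), (9, 9)}; affine count = 13; |E(F_11)| = 14.

Discriminant check: Δ ∝ 4a³ + 27b² = 4·10³ + 27·10² = 4·1000 + 27·100 ≡ 1 (mod 11). Nonzero ⇒ E is nonsingular.
For each x ∈ F_11, compute rhs = x³ + 10·x + 10 mod 11, then count y ∈ F_11 with y² ≡ rhs.
  x = 0: rhs = 10, matching y values: none (0 points).
  x = 1: rhs = 10, matching y values: none (0 points).
  x = 2: rhs = 5, matching y values: 4, 7 (2 points).
  x = 3: rhs = 1, matching y values: 1, 10 (2 points).
  x = 4: rhs = 4, matching y values: 2, 9 (2 points).
  x = 5: rhs = 9, matching y values: 3, 8 (2 points).
  x = 6: rhs = 0, matching y values: 0 (1 points).
  x = 7: rhs = 5, matching y values: 4, 7 (2 points).
  x = 8: rhs = 8, matching y values: none (0 points).
  x = 9: rhs = 4, matching y values: 2, 9 (2 points).
  x = 10: rhs = 10, matching y values: none (0 points).
Total affine count: 13.
Full point count |E(F_11)| = 13 + 1 = 14.
Hasse bound: |14 − (11+1)| = |2| = 2 ≤ 2√11 ≈ 6.6332 ✓.


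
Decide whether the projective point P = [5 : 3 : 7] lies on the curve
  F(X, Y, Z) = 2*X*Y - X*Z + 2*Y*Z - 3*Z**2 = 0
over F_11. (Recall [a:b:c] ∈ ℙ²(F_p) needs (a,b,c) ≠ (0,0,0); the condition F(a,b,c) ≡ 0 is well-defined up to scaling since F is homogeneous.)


F(5,3,7) ≡ 0 (mod 11); P is on the curve.

Evaluate F(5, 3, 7) term-by-term (mod 11).
  2*X*Y ↦ 2·5·3·1 = 30
  -X*Z ↦ -1·5·1·7 = -35
  2*Y*Z ↦ 2·1·3·7 = 42
  -3*Z**2 ↦ -3·1·1·49 = -147
Sum: F(5, 3, 7) = (30) + (-35) + (42) + (-147) = -110.
Reducing mod 11: -110 ≡ 0 (mod 11).
Since F(a, b, c) ≡ 0 (mod 11), P lies on the curve.


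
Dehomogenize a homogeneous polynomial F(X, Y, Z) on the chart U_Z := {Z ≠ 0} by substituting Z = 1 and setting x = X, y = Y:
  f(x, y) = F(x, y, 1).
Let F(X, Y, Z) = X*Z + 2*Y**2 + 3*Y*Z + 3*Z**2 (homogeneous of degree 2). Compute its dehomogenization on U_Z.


f(x, y) = x + 2*y**2 + 3*y + 3

On U_Z we set Z = 1. Each monomial c·X^i·Y^j·Z^k in F becomes c·x^i·y^j·1^k = c·x^i·y^j.
Substituting Z = 1: F(X, Y, 1) = x + 2*y**2 + 3*y + 3.
Note: deg(f) ≤ deg(F) = 2; strict inequality happens when F is divisible by Z (lost terms).


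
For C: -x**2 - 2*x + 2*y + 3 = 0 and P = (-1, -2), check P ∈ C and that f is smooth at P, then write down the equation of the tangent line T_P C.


Tangent line at P: 2*y + 4 = 0.

Step 1: f(-1, -2) = 0, so P lies on C.
Step 2: partial derivatives
  f_x(x, y) = -2*x - 2, f_y(x, y) = 2.
  f_x(P) = 0, f_y(P) = 2 (gradient nonzero, so P is smooth).
Step 3: tangent line at P: 0·(x − -1) + 2·(y − -2) = 0.
Expanding: 2*y + 4 = 0.


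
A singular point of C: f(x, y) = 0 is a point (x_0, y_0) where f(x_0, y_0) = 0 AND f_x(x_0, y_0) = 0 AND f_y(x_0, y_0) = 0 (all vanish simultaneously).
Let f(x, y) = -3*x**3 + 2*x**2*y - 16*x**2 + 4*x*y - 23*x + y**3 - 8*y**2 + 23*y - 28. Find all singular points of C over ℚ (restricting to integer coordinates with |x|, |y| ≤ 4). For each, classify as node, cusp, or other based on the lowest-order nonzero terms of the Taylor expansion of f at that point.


Singular points: {(-1, 3)}; classification: node.

Compute partial derivatives:
  f_x = -9*x**2 + 4*x*y - 32*x + 4*y - 23.
  f_y = 2*x**2 + 4*x + 3*y**2 - 16*y + 23.
Scan x_0 ∈ {−4, ..., 4}. For each x_0, f_y(x_0, y) is a polynomial in y; find its integer roots y ∈ {−4, ..., 4}, then test f_x and f at those candidates.
  x = -4: f_y(-4, y) = 3*y**2 - 16*y + 39; no integer root y with |y| ≤ 4.
  x = -3: f_y(-3, y) = 3*y**2 - 16*y + 29; no integer root y with |y| ≤ 4.
  x = -2: f_y(-2, y) = 3*y**2 - 16*y + 23; no integer root y with |y| ≤ 4.
  x = -1: f_y(-1, y) = 3*y**2 - 16*y + 21; vanishes at y ∈ {3}. (-1, 3): f_x = 0, f = 0 — SINGULAR.
  x = 0: f_y(0, y) = 3*y**2 - 16*y + 23; no integer root y with |y| ≤ 4.
  x = 1: f_y(1, y) = 3*y**2 - 16*y + 29; no integer root y with |y| ≤ 4.
  x = 2: f_y(2, y) = 3*y**2 - 16*y + 39; no integer root y with |y| ≤ 4.
  x = 3: f_y(3, y) = 3*y**2 - 16*y + 53; no integer root y with |y| ≤ 4.
  x = 4: f_y(4, y) = 3*y**2 - 16*y + 71; no integer root y with |y| ≤ 4.
Only singular point on the grid: (-1, 3).
Classify: substitute x = -1 + u, y = 3 + v and expand: f = -3*u**3 + 2*u**2*v - u**2 + v**3 + v**2.
No constant or linear terms (consistent with a singular point). Quadratic part: -u**2 + v**2. Cubic part: -3*u**3 + 2*u**2*v + v**3.
The quadratic part v**2 - u**2 = (v − u)(v + u) splits into two distinct linear factors, so there are two distinct tangent lines y − 3 = ±(x − -1) — this is a node (ordinary double point).
Classification: node.


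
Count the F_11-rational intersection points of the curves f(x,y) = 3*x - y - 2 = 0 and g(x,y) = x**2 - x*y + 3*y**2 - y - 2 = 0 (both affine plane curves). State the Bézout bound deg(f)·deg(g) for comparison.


Common zeros: {(1, 1), (4, 10)}; count = 2; Bézout bound = 2.

deg(f) = 1, deg(g) = 2, so Bézout bound = 2.
Scan x ∈ F_11. For each x, list the y ∈ F_11 with f(x, y) ≡ 0 and those with g(x, y) ≡ 0 (mod 11); the common zeros in that column are the intersection.
  x = 0: f ≡ 0 at y ∈ {9}; g ≡ 0 at y ∈ {1, 3}; common: ∅.
  x = 1: f ≡ 0 at y ∈ {1}; g ≡ 0 at y ∈ {1, 7}; common: {1}.
  x = 2: f ≡ 0 at y ∈ {4}; g ≡ 0 at y ∈ ∅; common: ∅.
  x = 3: f ≡ 0 at y ∈ {7}; g ≡ 0 at y ∈ {2, 3}; common: ∅.
  x = 4: f ≡ 0 at y ∈ {10}; g ≡ 0 at y ∈ {10}; common: {10}.
  x = 5: f ≡ 0 at y ∈ {2}; g ≡ 0 at y ∈ ∅; common: ∅.
  x = 6: f ≡ 0 at y ∈ {5}; g ≡ 0 at y ∈ {7, 10}; common: ∅.
  x = 7: f ≡ 0 at y ∈ {8}; g ≡ 0 at y ∈ ∅; common: ∅.
  x = 8: f ≡ 0 at y ∈ {0}; g ≡ 0 at y ∈ ∅; common: ∅.
  x = 9: f ≡ 0 at y ∈ {3}; g ≡ 0 at y ∈ ∅; common: ∅.
  x = 10: f ≡ 0 at y ∈ {6}; g ≡ 0 at y ∈ {2, 9}; common: ∅.
Collecting: common zeros = {(1, 1), (4, 10)}, so the count is 2.
Comparison with the Bézout bound: 2 ≤ 2 = deg(f)·deg(g), as expected for curves with no common component (the bound is attained).


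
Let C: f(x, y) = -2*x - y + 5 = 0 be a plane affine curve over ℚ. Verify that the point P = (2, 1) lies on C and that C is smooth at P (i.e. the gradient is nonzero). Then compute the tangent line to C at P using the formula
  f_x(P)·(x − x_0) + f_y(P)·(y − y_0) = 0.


Tangent line at P: -2*x - y + 5 = 0.

Step 1: f(2, 1) = 0, so P lies on C.
Step 2: partial derivatives
  f_x(x, y) = -2, f_y(x, y) = -1.
  f_x(P) = -2, f_y(P) = -1 (gradient nonzero, so P is smooth).
Step 3: tangent line at P: -2·(x − 2) + -1·(y − 1) = 0.
Expanding: -2*x - y + 5 = 0.


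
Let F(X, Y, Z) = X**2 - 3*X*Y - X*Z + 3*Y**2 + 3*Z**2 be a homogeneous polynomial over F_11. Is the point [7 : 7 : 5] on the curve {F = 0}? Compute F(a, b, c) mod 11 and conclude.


F(7,7,5) ≡ 1 (mod 11); P is NOT on the curve.

Evaluate F(7, 7, 5) term-by-term (mod 11).
  X**2 ↦ 1·49·1·1 = 49
  -3*X*Y ↦ -3·7·7·1 = -147
  -X*Z ↦ -1·7·1·5 = -35
  3*Y**2 ↦ 3·1·49·1 = 147
  3*Z**2 ↦ 3·1·1·25 = 75
Sum: F(7, 7, 5) = (49) + (-147) + (-35) + (147) + (75) = 89.
Reducing mod 11: 89 ≡ 1 (mod 11).
Since F(a, b, c) ≡ 1 ≠ 0 (mod 11), P does NOT lie on the curve.


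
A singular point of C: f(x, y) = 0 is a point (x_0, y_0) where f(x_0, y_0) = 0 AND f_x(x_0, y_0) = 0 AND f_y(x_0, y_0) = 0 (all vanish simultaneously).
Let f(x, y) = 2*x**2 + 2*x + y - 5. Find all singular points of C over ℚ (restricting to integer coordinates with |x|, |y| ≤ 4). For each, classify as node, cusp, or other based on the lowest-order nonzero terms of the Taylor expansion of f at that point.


No singular points in the scanned grid; C is smooth there.

Compute partial derivatives:
  f_x = 4*x + 2.
  f_y = 1.
f_y = 1 is a nonzero constant, so f_y never vanishes: no point (x, y) can satisfy f = f_x = f_y = 0. In particular no (x, y) ∈ {−4, ..., 4}² is singular; the curve is smooth.


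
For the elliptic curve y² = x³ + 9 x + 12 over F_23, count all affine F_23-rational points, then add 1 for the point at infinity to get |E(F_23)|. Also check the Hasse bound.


Affine points = {(0, 9), (0, 14), (6, 11), (6, 12), (7, 2), (7, 21), (11, 4), (11, 19), (12, 10), (12, 13), (13, 7), (13, 16), (15, 7), (15, 16), (17, 8), (17, 15), (18, 7), (18, 16), (19, 2), (19, 21), (20, 2), (20, 21), (21, 3), (21, 20), (22, 5), (22, 18)}; affine count = 26; |E(F_23)| = 27.

Discriminant check: Δ ∝ 4a³ + 27b² = 4·9³ + 27·12² = 4·729 + 27·144 ≡ 19 (mod 23). Nonzero ⇒ E is nonsingular.
For each x ∈ F_23, compute rhs = x³ + 9·x + 12 mod 23, then count y ∈ F_23 with y² ≡ rhs.
  x = 0: rhs = 12, matching y values: 9, 14 (2 points).
  x = 1: rhs = 22, matching y values: none (0 points).
  x = 2: rhs = 15, matching y values: none (0 points).
  x = 3: rhs = 20, matching y values: none (0 points).
  x = 4: rhs = 20, matching y values: none (0 points).
  x = 5: rhs = 21, matching y values: none (0 points).
  x = 6: rhs = 6, matching y values: 11, 12 (2 points).
  x = 7: rhs = 4, matching y values: 2, 21 (2 points).
  x = 8: rhs = 21, matching y values: none (0 points).
  x = 9: rhs = 17, matching y values: none (0 points).
  x = 10: rhs = 21, matching y values: none (0 points).
  x = 11: rhs = 16, matching y values: 4, 19 (2 points).
  x = 12: rhs = 8, matching y values: 10, 13 (2 points).
  x = 13: rhs = 3, matching y values: 7, 16 (2 points).
  x = 14: rhs = 7, matching y values: none (0 points).
  x = 15: rhs = 3, matching y values: 7, 16 (2 points).
  x = 16: rhs = 20, matching y values: none (0 points).
  x = 17: rhs = 18, matching y values: 8, 15 (2 points).
  x = 18: rhs = 3, matching y values: 7, 16 (2 points).
  x = 19: rhs = 4, matching y values: 2, 21 (2 points).
  x = 20: rhs = 4, matching y values: 2, 21 (2 points).
  x = 21: rhs = 9, matching y values: 3, 20 (2 points).
  x = 22: rhs = 2, matching y values: 5, 18 (2 points).
Total affine count: 26.
Full point count |E(F_23)| = 26 + 1 = 27.
Hasse bound: |27 − (23+1)| = |3| = 3 ≤ 2√23 ≈ 9.5917 ✓.


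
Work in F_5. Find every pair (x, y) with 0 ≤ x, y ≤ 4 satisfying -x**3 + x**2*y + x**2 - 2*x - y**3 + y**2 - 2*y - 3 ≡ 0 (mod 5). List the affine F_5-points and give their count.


Affine F_5-points: {(0, 1), (1, 0), (3, 1), (4, 1), (4, 2), (4, 3)}; count = 6.

For each of the 25 pairs (x, y) ∈ F_5², evaluate f(x, y) mod 5. Record the zeros.
  x = 0: [0↦2, 1↦0, 2↦4, 3↦3, 4↦1]  zeros at y ∈ {1}
  x = 1: [0↦0, 1↦4, 2↦4, 3↦4, 4↦3]  zeros at y ∈ {0}
  x = 2: [0↦4, 1↦1, 2↦4, 3↦2, 4↦4]  zeros at y ∈ ∅
  x = 3: [0↦3, 1↦0, 2↦3, 3↦1, 4↦3]  zeros at y ∈ {1}
  x = 4: [0↦1, 1↦0, 2↦0, 3↦0, 4↦4]  zeros at y ∈ {1, 2, 3}
Collecting zeros: affine points = {(0, 1), (1, 0), (3, 1), (4, 1), (4, 2), (4, 3)}.
Total count |C(F_5)_aff| = 6.


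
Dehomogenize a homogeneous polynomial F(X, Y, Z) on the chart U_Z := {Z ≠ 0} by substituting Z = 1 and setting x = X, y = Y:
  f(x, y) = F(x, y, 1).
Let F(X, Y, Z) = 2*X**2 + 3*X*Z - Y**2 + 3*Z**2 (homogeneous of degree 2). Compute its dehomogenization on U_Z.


f(x, y) = 2*x**2 + 3*x - y**2 + 3

On U_Z we set Z = 1. Each monomial c·X^i·Y^j·Z^k in F becomes c·x^i·y^j·1^k = c·x^i·y^j.
Substituting Z = 1: F(X, Y, 1) = 2*x**2 + 3*x - y**2 + 3.
Note: deg(f) ≤ deg(F) = 2; strict inequality happens when F is divisible by Z (lost terms).


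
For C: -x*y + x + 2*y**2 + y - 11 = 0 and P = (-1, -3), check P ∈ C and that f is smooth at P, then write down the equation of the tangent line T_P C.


Tangent line at P: 4*x - 10*y - 26 = 0.

Step 1: f(-1, -3) = 0, so P lies on C.
Step 2: partial derivatives
  f_x(x, y) = 1 - y, f_y(x, y) = -x + 4*y + 1.
  f_x(P) = 4, f_y(P) = -10 (gradient nonzero, so P is smooth).
Step 3: tangent line at P: 4·(x − -1) + -10·(y − -3) = 0.
Expanding: 4*x - 10*y - 26 = 0.


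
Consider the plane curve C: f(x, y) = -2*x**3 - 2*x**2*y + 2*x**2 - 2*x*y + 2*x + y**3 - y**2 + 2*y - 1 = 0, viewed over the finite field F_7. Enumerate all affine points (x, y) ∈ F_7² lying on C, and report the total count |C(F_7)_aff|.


Affine F_7-points: {(0, 2), (1, 5), (2, 2), (4, 2)}; count = 4.

For each of the 49 pairs (x, y) ∈ F_7², evaluate f(x, y) mod 7. Record the zeros.
  x = 0: [0↦6, 1↦1, 2↦0, 3↦2, 4↦6, 5↦4, 6↦2]  zeros at y ∈ {2}
  x = 1: [0↦1, 1↦6, 2↦1, 3↦6, 4↦6, 5↦0, 6↦1]  zeros at y ∈ {5}
  x = 2: [0↦2, 1↦6, 2↦0, 3↦4, 4↦3, 5↦3, 6↦3]  zeros at y ∈ {2}
  x = 3: [0↦4, 1↦3, 2↦6, 3↦5, 4↦6, 5↦1, 6↦3]  zeros at y ∈ ∅
  x = 4: [0↦2, 1↦6, 2↦0, 3↦4, 4↦3, 5↦3, 6↦3]  zeros at y ∈ {2}
  x = 5: [0↦5, 1↦3, 2↦5, 3↦3, 4↦3, 5↦4, 6↦5]  zeros at y ∈ ∅
  x = 6: [0↦1, 1↦3, 2↦2, 3↦4, 4↦1, 5↦6, 6↦4]  zeros at y ∈ ∅
Collecting zeros: affine points = {(0, 2), (1, 5), (2, 2), (4, 2)}.
Total count |C(F_7)_aff| = 4.


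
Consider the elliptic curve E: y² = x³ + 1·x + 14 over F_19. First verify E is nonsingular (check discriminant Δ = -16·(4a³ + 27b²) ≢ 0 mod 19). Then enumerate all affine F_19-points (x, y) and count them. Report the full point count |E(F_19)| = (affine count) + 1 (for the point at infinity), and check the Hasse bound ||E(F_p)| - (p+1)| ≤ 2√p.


Affine points = {(1, 4), (1, 15), (2, 9), (2, 10), (3, 5), (3, 14), (4, 5), (4, 14), (5, 7), (5, 12), (9, 7), (9, 12), (10, 6), (10, 13), (11, 8), (11, 11), (12, 5), (12, 14), (13, 1), (13, 18), (14, 6), (14, 13), (17, 2), (17, 17)}; affine count = 24; |E(F_19)| = 25.

Discriminant check: Δ ∝ 4a³ + 27b² = 4·1³ + 27·14² = 4·1 + 27·196 ≡ 14 (mod 19). Nonzero ⇒ E is nonsingular.
For each x ∈ F_19, compute rhs = x³ + 1·x + 14 mod 19, then count y ∈ F_19 with y² ≡ rhs.
  x = 0: rhs = 14, matching y values: none (0 points).
  x = 1: rhs = 16, matching y values: 4, 15 (2 points).
  x = 2: rhs = 5, matching y values: 9, 10 (2 points).
  x = 3: rhs = 6, matching y values: 5, 14 (2 points).
  x = 4: rhs = 6, matching y values: 5, 14 (2 points).
  x = 5: rhs = 11, matching y values: 7, 12 (2 points).
  x = 6: rhs = 8, matching y values: none (0 points).
  x = 7: rhs = 3, matching y values: none (0 points).
  x = 8: rhs = 2, matching y values: none (0 points).
  x = 9: rhs = 11, matching y values: 7, 12 (2 points).
  x = 10: rhs = 17, matching y values: 6, 13 (2 points).
  x = 11: rhs = 7, matching y values: 8, 11 (2 points).
  x = 12: rhs = 6, matching y values: 5, 14 (2 points).
  x = 13: rhs = 1, matching y values: 1, 18 (2 points).
  x = 14: rhs = 17, matching y values: 6, 13 (2 points).
  x = 15: rhs = 3, matching y values: none (0 points).
  x = 16: rhs = 3, matching y values: none (0 points).
  x = 17: rhs = 4, matching y values: 2, 17 (2 points).
  x = 18: rhs = 12, matching y values: none (0 points).
Total affine count: 24.
Full point count |E(F_19)| = 24 + 1 = 25.
Hasse bound: |25 − (19+1)| = |5| = 5 ≤ 2√19 ≈ 8.7178 ✓.
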